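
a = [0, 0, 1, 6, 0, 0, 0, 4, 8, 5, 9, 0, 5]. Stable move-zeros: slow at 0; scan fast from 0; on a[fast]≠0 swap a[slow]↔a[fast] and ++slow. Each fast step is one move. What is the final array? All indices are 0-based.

[1, 6, 4, 8, 5, 9, 5, 0, 0, 0, 0, 0, 0]

slow=0 fast=0: a[fast]=0, fast++
slow=0 fast=1: a[fast]=0, fast++
slow=0 fast=2: a[fast]=1≠0 swap→a[0]=1, slow++,fast++
slow=1 fast=3: a[fast]=6≠0 swap→a[1]=6, slow++,fast++
slow=2 fast=4: a[fast]=0, fast++
slow=2 fast=5: a[fast]=0, fast++
slow=2 fast=6: a[fast]=0, fast++
slow=2 fast=7: a[fast]=4≠0 swap→a[2]=4, slow++,fast++
slow=3 fast=8: a[fast]=8≠0 swap→a[3]=8, slow++,fast++
slow=4 fast=9: a[fast]=5≠0 swap→a[4]=5, slow++,fast++
slow=5 fast=10: a[fast]=9≠0 swap→a[5]=9, slow++,fast++
slow=6 fast=11: a[fast]=0, fast++
slow=6 fast=12: a[fast]=5≠0 swap→a[6]=5, slow++,fast++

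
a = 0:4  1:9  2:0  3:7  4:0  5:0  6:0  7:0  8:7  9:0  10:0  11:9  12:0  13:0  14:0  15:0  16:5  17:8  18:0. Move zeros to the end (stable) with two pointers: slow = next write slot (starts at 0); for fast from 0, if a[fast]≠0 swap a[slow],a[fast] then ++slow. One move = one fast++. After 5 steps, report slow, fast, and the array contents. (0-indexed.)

(s=0,f=0) a[fast]=4≠0 swap→a[0]=4 → slow++,fast++
(s=1,f=1) a[fast]=9≠0 swap→a[1]=9 → slow++,fast++
(s=2,f=2) a[fast]=0 → fast++
(s=2,f=3) a[fast]=7≠0 swap→a[2]=7 → slow++,fast++
(s=3,f=4) a[fast]=0 → fast++

slow=3, fast=5, a=[4, 9, 7, 0, 0, 0, 0, 0, 7, 0, 0, 9, 0, 0, 0, 0, 5, 8, 0]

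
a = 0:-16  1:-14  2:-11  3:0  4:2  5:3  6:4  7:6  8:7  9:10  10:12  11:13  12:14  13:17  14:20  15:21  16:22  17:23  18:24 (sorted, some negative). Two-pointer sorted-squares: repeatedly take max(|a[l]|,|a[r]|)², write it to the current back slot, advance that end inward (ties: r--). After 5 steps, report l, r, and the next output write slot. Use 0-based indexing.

l=0, r=13, next write slot=13

[0,18] |-16|<=|24| out[18]=576 → r--
[0,17] |-16|<=|23| out[17]=529 → r--
[0,16] |-16|<=|22| out[16]=484 → r--
[0,15] |-16|<=|21| out[15]=441 → r--
[0,14] |-16|<=|20| out[14]=400 → r--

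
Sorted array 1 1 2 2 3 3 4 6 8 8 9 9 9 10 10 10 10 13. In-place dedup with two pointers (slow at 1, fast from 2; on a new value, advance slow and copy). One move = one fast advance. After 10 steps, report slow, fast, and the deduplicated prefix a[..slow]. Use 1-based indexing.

slow=7, fast=12, prefix=[1, 2, 3, 4, 6, 8, 9]

(s=1,f=2) a[fast]=1=a[slow] dup → fast++
(s=1,f=3) a[fast]=2≠a[slow]=1 write a[2]=2 → slow++,fast++
(s=2,f=4) a[fast]=2=a[slow] dup → fast++
(s=2,f=5) a[fast]=3≠a[slow]=2 write a[3]=3 → slow++,fast++
(s=3,f=6) a[fast]=3=a[slow] dup → fast++
(s=3,f=7) a[fast]=4≠a[slow]=3 write a[4]=4 → slow++,fast++
(s=4,f=8) a[fast]=6≠a[slow]=4 write a[5]=6 → slow++,fast++
(s=5,f=9) a[fast]=8≠a[slow]=6 write a[6]=8 → slow++,fast++
(s=6,f=10) a[fast]=8=a[slow] dup → fast++
(s=6,f=11) a[fast]=9≠a[slow]=8 write a[7]=9 → slow++,fast++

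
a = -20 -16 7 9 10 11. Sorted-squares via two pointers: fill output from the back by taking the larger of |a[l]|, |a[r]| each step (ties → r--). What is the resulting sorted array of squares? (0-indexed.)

[49, 81, 100, 121, 256, 400]

[0,5] |-20|>|11| out[5]=400 → l++
[1,5] |-16|>|11| out[4]=256 → l++
[2,5] |7|<=|11| out[3]=121 → r--
[2,4] |7|<=|10| out[2]=100 → r--
[2,3] |7|<=|9| out[1]=81 → r--
[2,2] |7|<=|7| out[0]=49 → r--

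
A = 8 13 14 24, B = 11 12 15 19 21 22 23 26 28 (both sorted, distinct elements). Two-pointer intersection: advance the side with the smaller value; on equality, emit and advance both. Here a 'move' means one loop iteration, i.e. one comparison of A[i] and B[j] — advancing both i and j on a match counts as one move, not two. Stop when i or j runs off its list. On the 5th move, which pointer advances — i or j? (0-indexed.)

i=0 j=0: 8<11, i++
i=1 j=0: 13>11, j++
i=1 j=1: 13>12, j++
i=1 j=2: 13<15, i++
i=2 j=2: 14<15, i++

i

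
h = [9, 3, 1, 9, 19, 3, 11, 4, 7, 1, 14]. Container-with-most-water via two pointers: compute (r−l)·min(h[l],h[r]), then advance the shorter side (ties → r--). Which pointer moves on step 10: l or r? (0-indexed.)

r

l=0 r=10: min(9,14)*10=90 best=90 *, l++
l=1 r=10: min(3,14)*9=27 best=90, l++
l=2 r=10: min(1,14)*8=8 best=90, l++
l=3 r=10: min(9,14)*7=63 best=90, l++
l=4 r=10: min(19,14)*6=84 best=90, r--
l=4 r=9: min(19,1)*5=5 best=90, r--
l=4 r=8: min(19,7)*4=28 best=90, r--
l=4 r=7: min(19,4)*3=12 best=90, r--
l=4 r=6: min(19,11)*2=22 best=90, r--
l=4 r=5: min(19,3)*1=3 best=90, r--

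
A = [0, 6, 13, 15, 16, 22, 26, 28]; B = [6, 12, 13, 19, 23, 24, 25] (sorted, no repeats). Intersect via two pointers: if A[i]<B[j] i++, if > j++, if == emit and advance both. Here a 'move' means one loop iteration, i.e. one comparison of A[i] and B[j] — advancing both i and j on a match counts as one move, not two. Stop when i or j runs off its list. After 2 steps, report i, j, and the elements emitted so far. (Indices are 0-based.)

i=2, j=1, emitted=[6]

i=0 j=0: 0<6, i++
i=1 j=0: 6==6 emit, i++,j++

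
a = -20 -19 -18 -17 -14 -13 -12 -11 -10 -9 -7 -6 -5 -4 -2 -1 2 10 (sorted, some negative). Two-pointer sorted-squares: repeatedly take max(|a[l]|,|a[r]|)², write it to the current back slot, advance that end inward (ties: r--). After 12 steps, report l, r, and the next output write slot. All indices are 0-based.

l=11, r=16, next write slot=5

l=0 r=17: |-20|>|10| out[17]=400, l++
l=1 r=17: |-19|>|10| out[16]=361, l++
l=2 r=17: |-18|>|10| out[15]=324, l++
l=3 r=17: |-17|>|10| out[14]=289, l++
l=4 r=17: |-14|>|10| out[13]=196, l++
l=5 r=17: |-13|>|10| out[12]=169, l++
l=6 r=17: |-12|>|10| out[11]=144, l++
l=7 r=17: |-11|>|10| out[10]=121, l++
l=8 r=17: |-10|<=|10| out[9]=100, r--
l=8 r=16: |-10|>|2| out[8]=100, l++
l=9 r=16: |-9|>|2| out[7]=81, l++
l=10 r=16: |-7|>|2| out[6]=49, l++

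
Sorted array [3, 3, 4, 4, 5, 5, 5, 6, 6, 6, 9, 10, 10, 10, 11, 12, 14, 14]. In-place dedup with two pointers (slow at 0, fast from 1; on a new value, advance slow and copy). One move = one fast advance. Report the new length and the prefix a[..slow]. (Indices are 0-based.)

(s=0,f=1) a[fast]=3=a[slow] dup → fast++
(s=0,f=2) a[fast]=4≠a[slow]=3 write a[1]=4 → slow++,fast++
(s=1,f=3) a[fast]=4=a[slow] dup → fast++
(s=1,f=4) a[fast]=5≠a[slow]=4 write a[2]=5 → slow++,fast++
(s=2,f=5) a[fast]=5=a[slow] dup → fast++
(s=2,f=6) a[fast]=5=a[slow] dup → fast++
(s=2,f=7) a[fast]=6≠a[slow]=5 write a[3]=6 → slow++,fast++
(s=3,f=8) a[fast]=6=a[slow] dup → fast++
(s=3,f=9) a[fast]=6=a[slow] dup → fast++
(s=3,f=10) a[fast]=9≠a[slow]=6 write a[4]=9 → slow++,fast++
(s=4,f=11) a[fast]=10≠a[slow]=9 write a[5]=10 → slow++,fast++
(s=5,f=12) a[fast]=10=a[slow] dup → fast++
(s=5,f=13) a[fast]=10=a[slow] dup → fast++
(s=5,f=14) a[fast]=11≠a[slow]=10 write a[6]=11 → slow++,fast++
(s=6,f=15) a[fast]=12≠a[slow]=11 write a[7]=12 → slow++,fast++
(s=7,f=16) a[fast]=14≠a[slow]=12 write a[8]=14 → slow++,fast++
(s=8,f=17) a[fast]=14=a[slow] dup → fast++

length 9; prefix = [3, 4, 5, 6, 9, 10, 11, 12, 14]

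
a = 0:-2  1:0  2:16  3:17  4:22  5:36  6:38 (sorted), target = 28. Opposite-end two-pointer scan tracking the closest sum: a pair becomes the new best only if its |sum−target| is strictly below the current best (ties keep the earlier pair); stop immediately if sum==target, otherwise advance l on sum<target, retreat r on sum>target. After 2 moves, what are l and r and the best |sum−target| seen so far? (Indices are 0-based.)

[0,6] -2+38=36 d=8 * → r--
[0,5] -2+36=34 d=6 * → r--

l=0, r=4, best |Δ|=6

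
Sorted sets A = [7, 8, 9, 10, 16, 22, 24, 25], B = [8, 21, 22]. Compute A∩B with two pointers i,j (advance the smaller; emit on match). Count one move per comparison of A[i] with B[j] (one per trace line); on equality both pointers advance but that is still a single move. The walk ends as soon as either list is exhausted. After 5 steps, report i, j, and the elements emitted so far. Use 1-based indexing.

i=1 j=1: 7<8, i++
i=2 j=1: 8==8 emit, i++,j++
i=3 j=2: 9<21, i++
i=4 j=2: 10<21, i++
i=5 j=2: 16<21, i++

i=6, j=2, emitted=[8]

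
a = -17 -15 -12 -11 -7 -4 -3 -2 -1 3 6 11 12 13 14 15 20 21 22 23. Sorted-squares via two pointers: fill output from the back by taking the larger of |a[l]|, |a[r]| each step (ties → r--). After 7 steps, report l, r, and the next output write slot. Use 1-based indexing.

l=3, r=15, next write slot=13

[1,20] |-17|<=|23| out[20]=529 → r--
[1,19] |-17|<=|22| out[19]=484 → r--
[1,18] |-17|<=|21| out[18]=441 → r--
[1,17] |-17|<=|20| out[17]=400 → r--
[1,16] |-17|>|15| out[16]=289 → l++
[2,16] |-15|<=|15| out[15]=225 → r--
[2,15] |-15|>|14| out[14]=225 → l++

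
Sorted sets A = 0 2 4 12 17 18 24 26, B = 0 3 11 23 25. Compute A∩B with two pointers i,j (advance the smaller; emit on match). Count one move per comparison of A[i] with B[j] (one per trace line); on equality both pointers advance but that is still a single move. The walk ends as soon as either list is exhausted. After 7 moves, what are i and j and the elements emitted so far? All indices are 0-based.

i=5, j=3, emitted=[0]

[i=0,j=0] 0==0 emit → i++,j++
[i=1,j=1] 2<3 → i++
[i=2,j=1] 4>3 → j++
[i=2,j=2] 4<11 → i++
[i=3,j=2] 12>11 → j++
[i=3,j=3] 12<23 → i++
[i=4,j=3] 17<23 → i++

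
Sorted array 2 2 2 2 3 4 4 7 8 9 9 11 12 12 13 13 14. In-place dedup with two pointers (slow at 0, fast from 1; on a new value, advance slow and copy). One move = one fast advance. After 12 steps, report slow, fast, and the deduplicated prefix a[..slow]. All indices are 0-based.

slow=7, fast=13, prefix=[2, 3, 4, 7, 8, 9, 11, 12]

slow=0 fast=1: a[fast]=2=a[slow] dup, fast++
slow=0 fast=2: a[fast]=2=a[slow] dup, fast++
slow=0 fast=3: a[fast]=2=a[slow] dup, fast++
slow=0 fast=4: a[fast]=3≠a[slow]=2 write a[1]=3, slow++,fast++
slow=1 fast=5: a[fast]=4≠a[slow]=3 write a[2]=4, slow++,fast++
slow=2 fast=6: a[fast]=4=a[slow] dup, fast++
slow=2 fast=7: a[fast]=7≠a[slow]=4 write a[3]=7, slow++,fast++
slow=3 fast=8: a[fast]=8≠a[slow]=7 write a[4]=8, slow++,fast++
slow=4 fast=9: a[fast]=9≠a[slow]=8 write a[5]=9, slow++,fast++
slow=5 fast=10: a[fast]=9=a[slow] dup, fast++
slow=5 fast=11: a[fast]=11≠a[slow]=9 write a[6]=11, slow++,fast++
slow=6 fast=12: a[fast]=12≠a[slow]=11 write a[7]=12, slow++,fast++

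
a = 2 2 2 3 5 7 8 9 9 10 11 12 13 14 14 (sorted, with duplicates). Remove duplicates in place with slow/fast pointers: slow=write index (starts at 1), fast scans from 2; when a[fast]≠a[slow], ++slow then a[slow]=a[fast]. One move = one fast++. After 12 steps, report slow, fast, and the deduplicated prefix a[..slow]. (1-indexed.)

slow=10, fast=14, prefix=[2, 3, 5, 7, 8, 9, 10, 11, 12, 13]

(s=1,f=2) a[fast]=2=a[slow] dup → fast++
(s=1,f=3) a[fast]=2=a[slow] dup → fast++
(s=1,f=4) a[fast]=3≠a[slow]=2 write a[2]=3 → slow++,fast++
(s=2,f=5) a[fast]=5≠a[slow]=3 write a[3]=5 → slow++,fast++
(s=3,f=6) a[fast]=7≠a[slow]=5 write a[4]=7 → slow++,fast++
(s=4,f=7) a[fast]=8≠a[slow]=7 write a[5]=8 → slow++,fast++
(s=5,f=8) a[fast]=9≠a[slow]=8 write a[6]=9 → slow++,fast++
(s=6,f=9) a[fast]=9=a[slow] dup → fast++
(s=6,f=10) a[fast]=10≠a[slow]=9 write a[7]=10 → slow++,fast++
(s=7,f=11) a[fast]=11≠a[slow]=10 write a[8]=11 → slow++,fast++
(s=8,f=12) a[fast]=12≠a[slow]=11 write a[9]=12 → slow++,fast++
(s=9,f=13) a[fast]=13≠a[slow]=12 write a[10]=13 → slow++,fast++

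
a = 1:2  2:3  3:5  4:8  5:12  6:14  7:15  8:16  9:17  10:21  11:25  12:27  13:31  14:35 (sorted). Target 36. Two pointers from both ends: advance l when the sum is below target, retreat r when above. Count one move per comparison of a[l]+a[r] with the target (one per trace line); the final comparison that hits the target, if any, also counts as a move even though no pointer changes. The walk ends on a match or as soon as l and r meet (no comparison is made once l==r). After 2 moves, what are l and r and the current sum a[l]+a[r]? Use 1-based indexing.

[1,14] 2+35=37 >36 → r--
[1,13] 2+31=33 <36 → l++

l=2, r=13, sum=34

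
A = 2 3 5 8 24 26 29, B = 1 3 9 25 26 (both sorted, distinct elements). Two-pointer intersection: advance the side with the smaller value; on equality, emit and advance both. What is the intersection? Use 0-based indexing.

i=0 j=0: 2>1, j++
i=0 j=1: 2<3, i++
i=1 j=1: 3==3 emit, i++,j++
i=2 j=2: 5<9, i++
i=3 j=2: 8<9, i++
i=4 j=2: 24>9, j++
i=4 j=3: 24<25, i++
i=5 j=3: 26>25, j++
i=5 j=4: 26==26 emit, i++,j++

intersection = [3, 26]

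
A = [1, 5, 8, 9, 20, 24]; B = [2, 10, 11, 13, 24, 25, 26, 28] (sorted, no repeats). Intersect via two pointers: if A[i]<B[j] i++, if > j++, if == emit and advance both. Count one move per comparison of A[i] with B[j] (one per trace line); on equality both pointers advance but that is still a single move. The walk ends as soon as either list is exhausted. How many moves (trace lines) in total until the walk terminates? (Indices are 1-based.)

i=1 j=1: 1<2, i++
i=2 j=1: 5>2, j++
i=2 j=2: 5<10, i++
i=3 j=2: 8<10, i++
i=4 j=2: 9<10, i++
i=5 j=2: 20>10, j++
i=5 j=3: 20>11, j++
i=5 j=4: 20>13, j++
i=5 j=5: 20<24, i++
i=6 j=5: 24==24 emit, i++,j++

10 moves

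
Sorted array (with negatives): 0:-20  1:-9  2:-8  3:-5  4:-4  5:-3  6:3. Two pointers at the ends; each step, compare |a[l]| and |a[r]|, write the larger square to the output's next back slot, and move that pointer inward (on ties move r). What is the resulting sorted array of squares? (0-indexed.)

[9, 9, 16, 25, 64, 81, 400]

l=0 r=6: |-20|>|3| out[6]=400, l++
l=1 r=6: |-9|>|3| out[5]=81, l++
l=2 r=6: |-8|>|3| out[4]=64, l++
l=3 r=6: |-5|>|3| out[3]=25, l++
l=4 r=6: |-4|>|3| out[2]=16, l++
l=5 r=6: |-3|<=|3| out[1]=9, r--
l=5 r=5: |-3|<=|-3| out[0]=9, r--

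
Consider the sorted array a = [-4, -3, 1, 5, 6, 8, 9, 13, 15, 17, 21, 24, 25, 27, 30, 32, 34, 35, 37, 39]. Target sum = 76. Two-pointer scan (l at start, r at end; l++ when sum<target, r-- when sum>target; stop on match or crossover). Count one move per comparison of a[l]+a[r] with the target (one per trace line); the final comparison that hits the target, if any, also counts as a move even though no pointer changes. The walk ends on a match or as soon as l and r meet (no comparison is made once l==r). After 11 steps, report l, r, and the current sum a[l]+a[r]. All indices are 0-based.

l=11, r=19, sum=63

[0,19] -4+39=35 <76 → l++
[1,19] -3+39=36 <76 → l++
[2,19] 1+39=40 <76 → l++
[3,19] 5+39=44 <76 → l++
[4,19] 6+39=45 <76 → l++
[5,19] 8+39=47 <76 → l++
[6,19] 9+39=48 <76 → l++
[7,19] 13+39=52 <76 → l++
[8,19] 15+39=54 <76 → l++
[9,19] 17+39=56 <76 → l++
[10,19] 21+39=60 <76 → l++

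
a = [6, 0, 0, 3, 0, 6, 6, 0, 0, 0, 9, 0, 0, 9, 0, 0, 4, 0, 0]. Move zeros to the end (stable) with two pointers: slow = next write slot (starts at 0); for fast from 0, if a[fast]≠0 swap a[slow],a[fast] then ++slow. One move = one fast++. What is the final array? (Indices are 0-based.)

[6, 3, 6, 6, 9, 9, 4, 0, 0, 0, 0, 0, 0, 0, 0, 0, 0, 0, 0]

(s=0,f=0) a[fast]=6≠0 swap→a[0]=6 → slow++,fast++
(s=1,f=1) a[fast]=0 → fast++
(s=1,f=2) a[fast]=0 → fast++
(s=1,f=3) a[fast]=3≠0 swap→a[1]=3 → slow++,fast++
(s=2,f=4) a[fast]=0 → fast++
(s=2,f=5) a[fast]=6≠0 swap→a[2]=6 → slow++,fast++
(s=3,f=6) a[fast]=6≠0 swap→a[3]=6 → slow++,fast++
(s=4,f=7) a[fast]=0 → fast++
(s=4,f=8) a[fast]=0 → fast++
(s=4,f=9) a[fast]=0 → fast++
(s=4,f=10) a[fast]=9≠0 swap→a[4]=9 → slow++,fast++
(s=5,f=11) a[fast]=0 → fast++
(s=5,f=12) a[fast]=0 → fast++
(s=5,f=13) a[fast]=9≠0 swap→a[5]=9 → slow++,fast++
(s=6,f=14) a[fast]=0 → fast++
(s=6,f=15) a[fast]=0 → fast++
(s=6,f=16) a[fast]=4≠0 swap→a[6]=4 → slow++,fast++
(s=7,f=17) a[fast]=0 → fast++
(s=7,f=18) a[fast]=0 → fast++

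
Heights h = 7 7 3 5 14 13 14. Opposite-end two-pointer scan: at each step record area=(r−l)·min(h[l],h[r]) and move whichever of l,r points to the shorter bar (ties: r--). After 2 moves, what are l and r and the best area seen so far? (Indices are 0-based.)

l=2, r=6, best area=42

l=0 r=6: min(7,14)*6=42 best=42 *, l++
l=1 r=6: min(7,14)*5=35 best=42, l++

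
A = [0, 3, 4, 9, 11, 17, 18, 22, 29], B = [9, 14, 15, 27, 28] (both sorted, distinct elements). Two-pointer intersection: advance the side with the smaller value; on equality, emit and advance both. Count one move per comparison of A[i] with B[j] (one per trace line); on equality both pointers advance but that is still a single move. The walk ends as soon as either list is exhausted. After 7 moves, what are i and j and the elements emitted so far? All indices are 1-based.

i=6, j=4, emitted=[9]

[i=1,j=1] 0<9 → i++
[i=2,j=1] 3<9 → i++
[i=3,j=1] 4<9 → i++
[i=4,j=1] 9==9 emit → i++,j++
[i=5,j=2] 11<14 → i++
[i=6,j=2] 17>14 → j++
[i=6,j=3] 17>15 → j++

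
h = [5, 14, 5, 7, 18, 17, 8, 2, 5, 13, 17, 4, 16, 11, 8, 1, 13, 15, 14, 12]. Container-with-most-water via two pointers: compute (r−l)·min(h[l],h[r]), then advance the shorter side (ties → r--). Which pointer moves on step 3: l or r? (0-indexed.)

l=0 r=19: min(5,12)*19=95 best=95 *, l++
l=1 r=19: min(14,12)*18=216 best=216 *, r--
l=1 r=18: min(14,14)*17=238 best=238 *, r--

r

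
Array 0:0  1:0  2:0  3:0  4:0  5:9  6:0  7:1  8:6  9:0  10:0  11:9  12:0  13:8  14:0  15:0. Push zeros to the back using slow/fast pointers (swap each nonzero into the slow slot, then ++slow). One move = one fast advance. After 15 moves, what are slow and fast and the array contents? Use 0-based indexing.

(s=0,f=0) a[fast]=0 → fast++
(s=0,f=1) a[fast]=0 → fast++
(s=0,f=2) a[fast]=0 → fast++
(s=0,f=3) a[fast]=0 → fast++
(s=0,f=4) a[fast]=0 → fast++
(s=0,f=5) a[fast]=9≠0 swap→a[0]=9 → slow++,fast++
(s=1,f=6) a[fast]=0 → fast++
(s=1,f=7) a[fast]=1≠0 swap→a[1]=1 → slow++,fast++
(s=2,f=8) a[fast]=6≠0 swap→a[2]=6 → slow++,fast++
(s=3,f=9) a[fast]=0 → fast++
(s=3,f=10) a[fast]=0 → fast++
(s=3,f=11) a[fast]=9≠0 swap→a[3]=9 → slow++,fast++
(s=4,f=12) a[fast]=0 → fast++
(s=4,f=13) a[fast]=8≠0 swap→a[4]=8 → slow++,fast++
(s=5,f=14) a[fast]=0 → fast++

slow=5, fast=15, a=[9, 1, 6, 9, 8, 0, 0, 0, 0, 0, 0, 0, 0, 0, 0, 0]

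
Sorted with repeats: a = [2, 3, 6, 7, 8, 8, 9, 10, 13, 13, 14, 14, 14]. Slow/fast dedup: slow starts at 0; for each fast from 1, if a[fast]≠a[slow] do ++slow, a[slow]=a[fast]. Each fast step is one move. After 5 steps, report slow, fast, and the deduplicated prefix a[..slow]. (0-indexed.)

slow=4, fast=6, prefix=[2, 3, 6, 7, 8]

(s=0,f=1) a[fast]=3≠a[slow]=2 write a[1]=3 → slow++,fast++
(s=1,f=2) a[fast]=6≠a[slow]=3 write a[2]=6 → slow++,fast++
(s=2,f=3) a[fast]=7≠a[slow]=6 write a[3]=7 → slow++,fast++
(s=3,f=4) a[fast]=8≠a[slow]=7 write a[4]=8 → slow++,fast++
(s=4,f=5) a[fast]=8=a[slow] dup → fast++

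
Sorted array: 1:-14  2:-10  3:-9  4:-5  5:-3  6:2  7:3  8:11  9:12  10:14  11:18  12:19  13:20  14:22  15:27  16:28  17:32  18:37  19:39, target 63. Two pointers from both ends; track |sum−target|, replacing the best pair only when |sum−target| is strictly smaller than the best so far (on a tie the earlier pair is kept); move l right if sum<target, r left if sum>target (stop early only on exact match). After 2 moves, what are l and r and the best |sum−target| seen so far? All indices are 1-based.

[1,19] -14+39=25 d=38 * → l++
[2,19] -10+39=29 d=34 * → l++

l=3, r=19, best |Δ|=34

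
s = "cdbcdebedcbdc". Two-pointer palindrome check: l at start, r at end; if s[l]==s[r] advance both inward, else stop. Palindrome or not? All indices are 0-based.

palindrome

l=0 r=12: 'c'=='c', l++,r--
l=1 r=11: 'd'=='d', l++,r--
l=2 r=10: 'b'=='b', l++,r--
l=3 r=9: 'c'=='c', l++,r--
l=4 r=8: 'd'=='d', l++,r--
l=5 r=7: 'e'=='e', l++,r--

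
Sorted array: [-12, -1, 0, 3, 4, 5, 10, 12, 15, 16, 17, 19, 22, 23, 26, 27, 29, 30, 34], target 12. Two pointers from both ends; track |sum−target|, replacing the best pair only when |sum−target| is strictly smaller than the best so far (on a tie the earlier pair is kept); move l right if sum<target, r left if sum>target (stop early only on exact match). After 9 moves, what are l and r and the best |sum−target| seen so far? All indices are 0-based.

l=0 r=18: -12+34=22 d=10 *, r--
l=0 r=17: -12+30=18 d=6 *, r--
l=0 r=16: -12+29=17 d=5 *, r--
l=0 r=15: -12+27=15 d=3 *, r--
l=0 r=14: -12+26=14 d=2 *, r--
l=0 r=13: -12+23=11 d=1 *, l++
l=1 r=13: -1+23=22 d=10, r--
l=1 r=12: -1+22=21 d=9, r--
l=1 r=11: -1+19=18 d=6, r--

l=1, r=10, best |Δ|=1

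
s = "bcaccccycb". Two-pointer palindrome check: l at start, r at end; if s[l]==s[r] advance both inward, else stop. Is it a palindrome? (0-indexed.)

l=0 r=9: 'b'=='b', l++,r--
l=1 r=8: 'c'=='c', l++,r--
l=2 r=7: 'a'!='y', stop

not a palindrome (mismatch at 2,7)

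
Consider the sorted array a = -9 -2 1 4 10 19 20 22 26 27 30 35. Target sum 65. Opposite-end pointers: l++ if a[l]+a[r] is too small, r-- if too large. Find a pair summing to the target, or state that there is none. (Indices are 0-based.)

[0,11] -9+35=26 <65 → l++
[1,11] -2+35=33 <65 → l++
[2,11] 1+35=36 <65 → l++
[3,11] 4+35=39 <65 → l++
[4,11] 10+35=45 <65 → l++
[5,11] 19+35=54 <65 → l++
[6,11] 20+35=55 <65 → l++
[7,11] 22+35=57 <65 → l++
[8,11] 26+35=61 <65 → l++
[9,11] 27+35=62 <65 → l++
[10,11] 30+35=65 → found

(30, 35)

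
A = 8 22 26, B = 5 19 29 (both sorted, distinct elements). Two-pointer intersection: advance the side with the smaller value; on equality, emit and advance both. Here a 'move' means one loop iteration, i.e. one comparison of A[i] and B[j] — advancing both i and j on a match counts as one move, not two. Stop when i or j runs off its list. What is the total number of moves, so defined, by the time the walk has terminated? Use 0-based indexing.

5 moves

[i=0,j=0] 8>5 → j++
[i=0,j=1] 8<19 → i++
[i=1,j=1] 22>19 → j++
[i=1,j=2] 22<29 → i++
[i=2,j=2] 26<29 → i++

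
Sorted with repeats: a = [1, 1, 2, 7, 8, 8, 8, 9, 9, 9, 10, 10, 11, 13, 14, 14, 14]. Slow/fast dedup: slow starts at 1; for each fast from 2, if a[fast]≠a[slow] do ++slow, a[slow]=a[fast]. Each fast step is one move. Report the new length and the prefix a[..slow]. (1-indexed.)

length 9; prefix = [1, 2, 7, 8, 9, 10, 11, 13, 14]

(s=1,f=2) a[fast]=1=a[slow] dup → fast++
(s=1,f=3) a[fast]=2≠a[slow]=1 write a[2]=2 → slow++,fast++
(s=2,f=4) a[fast]=7≠a[slow]=2 write a[3]=7 → slow++,fast++
(s=3,f=5) a[fast]=8≠a[slow]=7 write a[4]=8 → slow++,fast++
(s=4,f=6) a[fast]=8=a[slow] dup → fast++
(s=4,f=7) a[fast]=8=a[slow] dup → fast++
(s=4,f=8) a[fast]=9≠a[slow]=8 write a[5]=9 → slow++,fast++
(s=5,f=9) a[fast]=9=a[slow] dup → fast++
(s=5,f=10) a[fast]=9=a[slow] dup → fast++
(s=5,f=11) a[fast]=10≠a[slow]=9 write a[6]=10 → slow++,fast++
(s=6,f=12) a[fast]=10=a[slow] dup → fast++
(s=6,f=13) a[fast]=11≠a[slow]=10 write a[7]=11 → slow++,fast++
(s=7,f=14) a[fast]=13≠a[slow]=11 write a[8]=13 → slow++,fast++
(s=8,f=15) a[fast]=14≠a[slow]=13 write a[9]=14 → slow++,fast++
(s=9,f=16) a[fast]=14=a[slow] dup → fast++
(s=9,f=17) a[fast]=14=a[slow] dup → fast++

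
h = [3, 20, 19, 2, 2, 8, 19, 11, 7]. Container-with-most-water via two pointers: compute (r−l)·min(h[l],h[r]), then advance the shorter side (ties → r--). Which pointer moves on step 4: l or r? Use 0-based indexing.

[0,8] min(3,7)*8=24 best=24 * → l++
[1,8] min(20,7)*7=49 best=49 * → r--
[1,7] min(20,11)*6=66 best=66 * → r--
[1,6] min(20,19)*5=95 best=95 * → r--

r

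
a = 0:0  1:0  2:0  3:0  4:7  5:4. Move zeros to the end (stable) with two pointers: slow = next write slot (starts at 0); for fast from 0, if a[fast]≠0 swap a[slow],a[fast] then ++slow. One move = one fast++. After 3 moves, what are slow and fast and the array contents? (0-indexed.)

slow=0, fast=3, a=[0, 0, 0, 0, 7, 4]

(s=0,f=0) a[fast]=0 → fast++
(s=0,f=1) a[fast]=0 → fast++
(s=0,f=2) a[fast]=0 → fast++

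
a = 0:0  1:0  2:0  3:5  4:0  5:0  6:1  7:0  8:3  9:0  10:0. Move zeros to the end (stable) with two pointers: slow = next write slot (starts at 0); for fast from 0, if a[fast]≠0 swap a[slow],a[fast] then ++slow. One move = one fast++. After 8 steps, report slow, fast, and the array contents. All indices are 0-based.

slow=2, fast=8, a=[5, 1, 0, 0, 0, 0, 0, 0, 3, 0, 0]

slow=0 fast=0: a[fast]=0, fast++
slow=0 fast=1: a[fast]=0, fast++
slow=0 fast=2: a[fast]=0, fast++
slow=0 fast=3: a[fast]=5≠0 swap→a[0]=5, slow++,fast++
slow=1 fast=4: a[fast]=0, fast++
slow=1 fast=5: a[fast]=0, fast++
slow=1 fast=6: a[fast]=1≠0 swap→a[1]=1, slow++,fast++
slow=2 fast=7: a[fast]=0, fast++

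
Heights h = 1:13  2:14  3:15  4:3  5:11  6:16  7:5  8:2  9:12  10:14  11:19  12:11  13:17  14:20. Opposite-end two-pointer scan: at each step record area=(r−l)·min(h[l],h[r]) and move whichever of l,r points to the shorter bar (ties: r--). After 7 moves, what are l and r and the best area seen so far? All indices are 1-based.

l=8, r=14, best area=169

l=1 r=14: min(13,20)*13=169 best=169 *, l++
l=2 r=14: min(14,20)*12=168 best=169, l++
l=3 r=14: min(15,20)*11=165 best=169, l++
l=4 r=14: min(3,20)*10=30 best=169, l++
l=5 r=14: min(11,20)*9=99 best=169, l++
l=6 r=14: min(16,20)*8=128 best=169, l++
l=7 r=14: min(5,20)*7=35 best=169, l++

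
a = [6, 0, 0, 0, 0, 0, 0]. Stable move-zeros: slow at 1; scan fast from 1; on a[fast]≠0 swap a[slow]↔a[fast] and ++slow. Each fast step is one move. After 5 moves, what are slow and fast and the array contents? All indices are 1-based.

slow=1 fast=1: a[fast]=6≠0 swap→a[1]=6, slow++,fast++
slow=2 fast=2: a[fast]=0, fast++
slow=2 fast=3: a[fast]=0, fast++
slow=2 fast=4: a[fast]=0, fast++
slow=2 fast=5: a[fast]=0, fast++

slow=2, fast=6, a=[6, 0, 0, 0, 0, 0, 0]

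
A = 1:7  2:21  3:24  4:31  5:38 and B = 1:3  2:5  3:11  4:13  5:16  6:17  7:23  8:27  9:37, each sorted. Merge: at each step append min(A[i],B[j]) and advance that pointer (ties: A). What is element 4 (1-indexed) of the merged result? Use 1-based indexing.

merged[4] = 11

i=1 j=1: A[i]=7>B[j]=3 take 3, j++
i=1 j=2: A[i]=7>B[j]=5 take 5, j++
i=1 j=3: A[i]=7<=B[j]=11 take 7, i++
i=2 j=3: A[i]=21>B[j]=11 take 11, j++
i=2 j=4: A[i]=21>B[j]=13 take 13, j++
i=2 j=5: A[i]=21>B[j]=16 take 16, j++
i=2 j=6: A[i]=21>B[j]=17 take 17, j++
i=2 j=7: A[i]=21<=B[j]=23 take 21, i++
i=3 j=7: A[i]=24>B[j]=23 take 23, j++
i=3 j=8: A[i]=24<=B[j]=27 take 24, i++
i=4 j=8: A[i]=31>B[j]=27 take 27, j++
i=4 j=9: A[i]=31<=B[j]=37 take 31, i++
i=5 j=9: A[i]=38>B[j]=37 take 37, j++
i=5 j=10: B done, take A[i]=38, i++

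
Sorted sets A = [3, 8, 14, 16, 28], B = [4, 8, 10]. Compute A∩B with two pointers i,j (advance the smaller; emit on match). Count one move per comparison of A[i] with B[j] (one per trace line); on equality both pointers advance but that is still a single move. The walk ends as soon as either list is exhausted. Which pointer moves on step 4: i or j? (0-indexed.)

j

[i=0,j=0] 3<4 → i++
[i=1,j=0] 8>4 → j++
[i=1,j=1] 8==8 emit → i++,j++
[i=2,j=2] 14>10 → j++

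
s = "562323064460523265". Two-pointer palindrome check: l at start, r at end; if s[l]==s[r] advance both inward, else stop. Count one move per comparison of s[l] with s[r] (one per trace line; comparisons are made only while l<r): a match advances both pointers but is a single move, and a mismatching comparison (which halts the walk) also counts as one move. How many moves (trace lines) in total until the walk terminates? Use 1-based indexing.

[1,18] '5'=='5' → l++,r--
[2,17] '6'=='6' → l++,r--
[3,16] '2'=='2' → l++,r--
[4,15] '3'=='3' → l++,r--
[5,14] '2'=='2' → l++,r--
[6,13] '3'!='5' → stop

6 moves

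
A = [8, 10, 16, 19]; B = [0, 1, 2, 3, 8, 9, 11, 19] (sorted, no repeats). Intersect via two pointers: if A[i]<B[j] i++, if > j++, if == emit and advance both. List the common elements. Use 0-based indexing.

intersection = [8, 19]

i=0 j=0: 8>0, j++
i=0 j=1: 8>1, j++
i=0 j=2: 8>2, j++
i=0 j=3: 8>3, j++
i=0 j=4: 8==8 emit, i++,j++
i=1 j=5: 10>9, j++
i=1 j=6: 10<11, i++
i=2 j=6: 16>11, j++
i=2 j=7: 16<19, i++
i=3 j=7: 19==19 emit, i++,j++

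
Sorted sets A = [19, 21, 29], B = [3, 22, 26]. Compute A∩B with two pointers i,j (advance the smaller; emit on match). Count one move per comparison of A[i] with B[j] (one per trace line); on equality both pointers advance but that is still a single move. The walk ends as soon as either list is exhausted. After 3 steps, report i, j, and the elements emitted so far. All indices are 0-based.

[i=0,j=0] 19>3 → j++
[i=0,j=1] 19<22 → i++
[i=1,j=1] 21<22 → i++

i=2, j=1, emitted=[]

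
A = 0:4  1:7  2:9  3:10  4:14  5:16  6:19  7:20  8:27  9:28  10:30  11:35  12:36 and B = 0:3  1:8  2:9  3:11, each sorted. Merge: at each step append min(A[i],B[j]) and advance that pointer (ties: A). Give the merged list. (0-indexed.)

[i=0,j=0] A[i]=4>B[j]=3 take 3 → j++
[i=0,j=1] A[i]=4<=B[j]=8 take 4 → i++
[i=1,j=1] A[i]=7<=B[j]=8 take 7 → i++
[i=2,j=1] A[i]=9>B[j]=8 take 8 → j++
[i=2,j=2] A[i]=9<=B[j]=9 take 9 → i++
[i=3,j=2] A[i]=10>B[j]=9 take 9 → j++
[i=3,j=3] A[i]=10<=B[j]=11 take 10 → i++
[i=4,j=3] A[i]=14>B[j]=11 take 11 → j++
[i=4,j=4] B done, take A[i]=14 → i++
[i=5,j=4] B done, take A[i]=16 → i++
[i=6,j=4] B done, take A[i]=19 → i++
[i=7,j=4] B done, take A[i]=20 → i++
[i=8,j=4] B done, take A[i]=27 → i++
[i=9,j=4] B done, take A[i]=28 → i++
[i=10,j=4] B done, take A[i]=30 → i++
[i=11,j=4] B done, take A[i]=35 → i++
[i=12,j=4] B done, take A[i]=36 → i++

[3, 4, 7, 8, 9, 9, 10, 11, 14, 16, 19, 20, 27, 28, 30, 35, 36]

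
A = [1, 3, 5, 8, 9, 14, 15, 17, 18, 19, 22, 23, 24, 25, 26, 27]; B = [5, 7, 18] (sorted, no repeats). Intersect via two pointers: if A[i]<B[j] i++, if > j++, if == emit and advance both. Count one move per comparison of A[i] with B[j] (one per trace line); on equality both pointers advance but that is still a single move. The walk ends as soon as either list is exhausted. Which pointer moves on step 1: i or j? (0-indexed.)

i

i=0 j=0: 1<5, i++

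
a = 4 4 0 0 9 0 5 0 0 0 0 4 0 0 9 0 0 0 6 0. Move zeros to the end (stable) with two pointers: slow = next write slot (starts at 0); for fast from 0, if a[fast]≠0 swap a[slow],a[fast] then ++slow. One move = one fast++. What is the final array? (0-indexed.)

slow=0 fast=0: a[fast]=4≠0 swap→a[0]=4, slow++,fast++
slow=1 fast=1: a[fast]=4≠0 swap→a[1]=4, slow++,fast++
slow=2 fast=2: a[fast]=0, fast++
slow=2 fast=3: a[fast]=0, fast++
slow=2 fast=4: a[fast]=9≠0 swap→a[2]=9, slow++,fast++
slow=3 fast=5: a[fast]=0, fast++
slow=3 fast=6: a[fast]=5≠0 swap→a[3]=5, slow++,fast++
slow=4 fast=7: a[fast]=0, fast++
slow=4 fast=8: a[fast]=0, fast++
slow=4 fast=9: a[fast]=0, fast++
slow=4 fast=10: a[fast]=0, fast++
slow=4 fast=11: a[fast]=4≠0 swap→a[4]=4, slow++,fast++
slow=5 fast=12: a[fast]=0, fast++
slow=5 fast=13: a[fast]=0, fast++
slow=5 fast=14: a[fast]=9≠0 swap→a[5]=9, slow++,fast++
slow=6 fast=15: a[fast]=0, fast++
slow=6 fast=16: a[fast]=0, fast++
slow=6 fast=17: a[fast]=0, fast++
slow=6 fast=18: a[fast]=6≠0 swap→a[6]=6, slow++,fast++
slow=7 fast=19: a[fast]=0, fast++

[4, 4, 9, 5, 4, 9, 6, 0, 0, 0, 0, 0, 0, 0, 0, 0, 0, 0, 0, 0]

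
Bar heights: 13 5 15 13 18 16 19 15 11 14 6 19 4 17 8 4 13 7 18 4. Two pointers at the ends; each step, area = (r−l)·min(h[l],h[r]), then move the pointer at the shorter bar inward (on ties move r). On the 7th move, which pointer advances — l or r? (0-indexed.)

r

[0,19] min(13,4)*19=76 best=76 * → r--
[0,18] min(13,18)*18=234 best=234 * → l++
[1,18] min(5,18)*17=85 best=234 → l++
[2,18] min(15,18)*16=240 best=240 * → l++
[3,18] min(13,18)*15=195 best=240 → l++
[4,18] min(18,18)*14=252 best=252 * → r--
[4,17] min(18,7)*13=91 best=252 → r--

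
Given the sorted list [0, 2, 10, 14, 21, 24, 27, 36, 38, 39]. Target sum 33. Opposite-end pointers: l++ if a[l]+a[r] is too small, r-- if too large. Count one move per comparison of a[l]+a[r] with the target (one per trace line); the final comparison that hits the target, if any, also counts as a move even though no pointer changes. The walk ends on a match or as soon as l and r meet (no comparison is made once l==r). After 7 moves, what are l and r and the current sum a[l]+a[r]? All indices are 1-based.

l=3, r=5, sum=31

[1,10] 0+39=39 >33 → r--
[1,9] 0+38=38 >33 → r--
[1,8] 0+36=36 >33 → r--
[1,7] 0+27=27 <33 → l++
[2,7] 2+27=29 <33 → l++
[3,7] 10+27=37 >33 → r--
[3,6] 10+24=34 >33 → r--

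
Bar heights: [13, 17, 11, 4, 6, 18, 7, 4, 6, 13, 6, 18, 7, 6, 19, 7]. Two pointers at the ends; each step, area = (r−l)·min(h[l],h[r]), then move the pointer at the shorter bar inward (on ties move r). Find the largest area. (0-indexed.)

l=0 r=15: min(13,7)*15=105 best=105 *, r--
l=0 r=14: min(13,19)*14=182 best=182 *, l++
l=1 r=14: min(17,19)*13=221 best=221 *, l++
l=2 r=14: min(11,19)*12=132 best=221, l++
l=3 r=14: min(4,19)*11=44 best=221, l++
l=4 r=14: min(6,19)*10=60 best=221, l++
l=5 r=14: min(18,19)*9=162 best=221, l++
l=6 r=14: min(7,19)*8=56 best=221, l++
l=7 r=14: min(4,19)*7=28 best=221, l++
l=8 r=14: min(6,19)*6=36 best=221, l++
l=9 r=14: min(13,19)*5=65 best=221, l++
l=10 r=14: min(6,19)*4=24 best=221, l++
l=11 r=14: min(18,19)*3=54 best=221, l++
l=12 r=14: min(7,19)*2=14 best=221, l++
l=13 r=14: min(6,19)*1=6 best=221, l++

max area = 221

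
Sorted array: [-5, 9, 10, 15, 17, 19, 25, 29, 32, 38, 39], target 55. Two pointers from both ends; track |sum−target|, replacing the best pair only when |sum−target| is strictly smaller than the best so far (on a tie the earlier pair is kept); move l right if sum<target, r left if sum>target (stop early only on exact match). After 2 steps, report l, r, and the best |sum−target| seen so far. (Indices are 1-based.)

l=3, r=11, best |Δ|=7

[1,11] -5+39=34 d=21 * → l++
[2,11] 9+39=48 d=7 * → l++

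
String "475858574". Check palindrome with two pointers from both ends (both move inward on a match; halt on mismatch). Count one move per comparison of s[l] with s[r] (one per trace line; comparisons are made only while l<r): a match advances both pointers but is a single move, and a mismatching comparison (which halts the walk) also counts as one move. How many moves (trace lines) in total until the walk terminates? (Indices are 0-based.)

4 moves

l=0 r=8: '4'=='4', l++,r--
l=1 r=7: '7'=='7', l++,r--
l=2 r=6: '5'=='5', l++,r--
l=3 r=5: '8'=='8', l++,r--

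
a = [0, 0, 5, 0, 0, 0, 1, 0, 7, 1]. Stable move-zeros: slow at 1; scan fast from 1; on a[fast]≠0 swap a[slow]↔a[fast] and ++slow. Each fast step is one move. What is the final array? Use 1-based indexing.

[5, 1, 7, 1, 0, 0, 0, 0, 0, 0]

slow=1 fast=1: a[fast]=0, fast++
slow=1 fast=2: a[fast]=0, fast++
slow=1 fast=3: a[fast]=5≠0 swap→a[1]=5, slow++,fast++
slow=2 fast=4: a[fast]=0, fast++
slow=2 fast=5: a[fast]=0, fast++
slow=2 fast=6: a[fast]=0, fast++
slow=2 fast=7: a[fast]=1≠0 swap→a[2]=1, slow++,fast++
slow=3 fast=8: a[fast]=0, fast++
slow=3 fast=9: a[fast]=7≠0 swap→a[3]=7, slow++,fast++
slow=4 fast=10: a[fast]=1≠0 swap→a[4]=1, slow++,fast++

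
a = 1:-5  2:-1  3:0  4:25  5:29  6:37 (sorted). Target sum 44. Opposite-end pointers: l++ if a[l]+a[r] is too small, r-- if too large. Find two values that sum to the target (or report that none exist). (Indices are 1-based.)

no pair

[1,6] -5+37=32 <44 → l++
[2,6] -1+37=36 <44 → l++
[3,6] 0+37=37 <44 → l++
[4,6] 25+37=62 >44 → r--
[4,5] 25+29=54 >44 → r--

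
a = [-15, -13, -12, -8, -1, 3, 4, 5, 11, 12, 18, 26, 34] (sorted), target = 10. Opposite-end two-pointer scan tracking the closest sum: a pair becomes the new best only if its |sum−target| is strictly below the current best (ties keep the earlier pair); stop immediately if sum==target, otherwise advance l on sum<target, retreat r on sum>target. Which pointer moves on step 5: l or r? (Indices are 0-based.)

l

[0,12] -15+34=19 d=9 * → r--
[0,11] -15+26=11 d=1 * → r--
[0,10] -15+18=3 d=7 → l++
[1,10] -13+18=5 d=5 → l++
[2,10] -12+18=6 d=4 → l++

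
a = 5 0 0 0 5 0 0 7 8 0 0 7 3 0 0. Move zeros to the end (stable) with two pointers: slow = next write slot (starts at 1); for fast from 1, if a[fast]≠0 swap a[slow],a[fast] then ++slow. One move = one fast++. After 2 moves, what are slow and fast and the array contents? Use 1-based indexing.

(s=1,f=1) a[fast]=5≠0 swap→a[1]=5 → slow++,fast++
(s=2,f=2) a[fast]=0 → fast++

slow=2, fast=3, a=[5, 0, 0, 0, 5, 0, 0, 7, 8, 0, 0, 7, 3, 0, 0]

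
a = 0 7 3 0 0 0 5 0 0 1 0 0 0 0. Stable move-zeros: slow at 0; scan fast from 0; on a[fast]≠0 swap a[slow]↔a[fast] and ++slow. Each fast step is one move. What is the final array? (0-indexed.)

[7, 3, 5, 1, 0, 0, 0, 0, 0, 0, 0, 0, 0, 0]

(s=0,f=0) a[fast]=0 → fast++
(s=0,f=1) a[fast]=7≠0 swap→a[0]=7 → slow++,fast++
(s=1,f=2) a[fast]=3≠0 swap→a[1]=3 → slow++,fast++
(s=2,f=3) a[fast]=0 → fast++
(s=2,f=4) a[fast]=0 → fast++
(s=2,f=5) a[fast]=0 → fast++
(s=2,f=6) a[fast]=5≠0 swap→a[2]=5 → slow++,fast++
(s=3,f=7) a[fast]=0 → fast++
(s=3,f=8) a[fast]=0 → fast++
(s=3,f=9) a[fast]=1≠0 swap→a[3]=1 → slow++,fast++
(s=4,f=10) a[fast]=0 → fast++
(s=4,f=11) a[fast]=0 → fast++
(s=4,f=12) a[fast]=0 → fast++
(s=4,f=13) a[fast]=0 → fast++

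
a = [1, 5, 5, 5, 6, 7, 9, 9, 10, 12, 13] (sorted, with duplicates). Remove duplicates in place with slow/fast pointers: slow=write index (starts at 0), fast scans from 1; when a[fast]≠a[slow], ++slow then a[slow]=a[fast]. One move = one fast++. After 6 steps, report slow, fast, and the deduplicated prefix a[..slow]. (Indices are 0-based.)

slow=4, fast=7, prefix=[1, 5, 6, 7, 9]

slow=0 fast=1: a[fast]=5≠a[slow]=1 write a[1]=5, slow++,fast++
slow=1 fast=2: a[fast]=5=a[slow] dup, fast++
slow=1 fast=3: a[fast]=5=a[slow] dup, fast++
slow=1 fast=4: a[fast]=6≠a[slow]=5 write a[2]=6, slow++,fast++
slow=2 fast=5: a[fast]=7≠a[slow]=6 write a[3]=7, slow++,fast++
slow=3 fast=6: a[fast]=9≠a[slow]=7 write a[4]=9, slow++,fast++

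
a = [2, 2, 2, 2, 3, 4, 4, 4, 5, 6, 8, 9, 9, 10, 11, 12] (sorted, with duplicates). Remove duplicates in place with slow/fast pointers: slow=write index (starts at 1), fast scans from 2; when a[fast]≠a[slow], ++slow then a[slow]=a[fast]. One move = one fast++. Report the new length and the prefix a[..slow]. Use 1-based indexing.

slow=1 fast=2: a[fast]=2=a[slow] dup, fast++
slow=1 fast=3: a[fast]=2=a[slow] dup, fast++
slow=1 fast=4: a[fast]=2=a[slow] dup, fast++
slow=1 fast=5: a[fast]=3≠a[slow]=2 write a[2]=3, slow++,fast++
slow=2 fast=6: a[fast]=4≠a[slow]=3 write a[3]=4, slow++,fast++
slow=3 fast=7: a[fast]=4=a[slow] dup, fast++
slow=3 fast=8: a[fast]=4=a[slow] dup, fast++
slow=3 fast=9: a[fast]=5≠a[slow]=4 write a[4]=5, slow++,fast++
slow=4 fast=10: a[fast]=6≠a[slow]=5 write a[5]=6, slow++,fast++
slow=5 fast=11: a[fast]=8≠a[slow]=6 write a[6]=8, slow++,fast++
slow=6 fast=12: a[fast]=9≠a[slow]=8 write a[7]=9, slow++,fast++
slow=7 fast=13: a[fast]=9=a[slow] dup, fast++
slow=7 fast=14: a[fast]=10≠a[slow]=9 write a[8]=10, slow++,fast++
slow=8 fast=15: a[fast]=11≠a[slow]=10 write a[9]=11, slow++,fast++
slow=9 fast=16: a[fast]=12≠a[slow]=11 write a[10]=12, slow++,fast++

length 10; prefix = [2, 3, 4, 5, 6, 8, 9, 10, 11, 12]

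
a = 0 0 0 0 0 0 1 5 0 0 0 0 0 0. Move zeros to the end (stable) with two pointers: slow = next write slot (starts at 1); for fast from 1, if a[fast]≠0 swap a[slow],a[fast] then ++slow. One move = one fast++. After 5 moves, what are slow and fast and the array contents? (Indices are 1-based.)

slow=1, fast=6, a=[0, 0, 0, 0, 0, 0, 1, 5, 0, 0, 0, 0, 0, 0]

slow=1 fast=1: a[fast]=0, fast++
slow=1 fast=2: a[fast]=0, fast++
slow=1 fast=3: a[fast]=0, fast++
slow=1 fast=4: a[fast]=0, fast++
slow=1 fast=5: a[fast]=0, fast++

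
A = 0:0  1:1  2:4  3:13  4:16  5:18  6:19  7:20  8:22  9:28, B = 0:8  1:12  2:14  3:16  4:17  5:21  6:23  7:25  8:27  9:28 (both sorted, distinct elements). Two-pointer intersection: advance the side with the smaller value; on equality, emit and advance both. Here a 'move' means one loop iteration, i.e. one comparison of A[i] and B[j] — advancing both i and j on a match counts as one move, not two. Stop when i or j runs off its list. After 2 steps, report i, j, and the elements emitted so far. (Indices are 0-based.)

i=0 j=0: 0<8, i++
i=1 j=0: 1<8, i++

i=2, j=0, emitted=[]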